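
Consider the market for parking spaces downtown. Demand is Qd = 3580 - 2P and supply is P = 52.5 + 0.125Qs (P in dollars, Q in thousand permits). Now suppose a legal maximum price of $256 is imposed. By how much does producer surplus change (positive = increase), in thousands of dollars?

Rearranging supply gives Qs = 8P - 420. Equilibrium: 3580 - 2P = 8P - 420, so 4000 = 10P and P* = 400, Q* = 2780.
The ceiling of 256 is below the equilibrium price 400, so it binds.
At P = 256: Qd = 3580 - 2·256 = 3068 and Qs = 8·256 - 420 = 1628.
Producer surplus without the control is ½ · (400 - 52.5) · 2780 = 483025.
With the ceiling, producers sell 1628 units at 256, so PS = ½ · (256 - 52.5) · 1628 = 165649.
Change in producer surplus = 165649 - 483025 = -317376.

-317376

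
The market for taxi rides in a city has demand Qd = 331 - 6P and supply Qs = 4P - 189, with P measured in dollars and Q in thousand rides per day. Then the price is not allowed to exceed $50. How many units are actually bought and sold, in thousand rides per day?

Setting quantity demanded equal to quantity supplied, 331 - 6P = 4P - 189, gives P* = 52 and Q* = 19.
Because the ceiling (50) lies below the market-clearing price, it is binding.
At P = 50: Qd = 331 - 6·50 = 31 and Qs = 4·50 - 189 = 11.
The quantity actually transacted is the short side, supply: 11.

11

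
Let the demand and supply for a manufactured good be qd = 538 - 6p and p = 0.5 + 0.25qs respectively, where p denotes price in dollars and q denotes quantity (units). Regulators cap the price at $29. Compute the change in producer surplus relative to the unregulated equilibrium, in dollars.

-4100

Rearranging supply gives qs = 4p - 2. Setting quantity demanded equal to quantity supplied, 538 - 6p = 4p - 2, gives p* = 54 and q* = 214.
Since 29 < 54, the ceiling is binding.
At p = 29: qd = 538 - 6·29 = 364 and qs = 4·29 - 2 = 114.
Producer surplus without the control is ½ · (54 - 0.5) · 214 = 5724.5.
With the ceiling, producers sell 114 units at 29, so PS = ½ · (29 - 0.5) · 114 = 1624.5.
Change in producer surplus = 1624.5 - 5724.5 = -4100.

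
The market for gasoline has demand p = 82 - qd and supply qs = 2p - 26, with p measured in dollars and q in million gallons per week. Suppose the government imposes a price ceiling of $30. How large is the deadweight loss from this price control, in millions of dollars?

108

Rearranging demand gives qd = 82 - p. Setting quantity demanded equal to quantity supplied, 82 - p = 2p - 26, gives p* = 36 and q* = 46.
Since 30 < 36, the ceiling is binding.
At p = 30: qd = 82 - 30 = 52 and qs = 2·30 - 26 = 34.
Quantity traded falls to 34. At q = 34 the demand price is 82 - 34 = 48 and the supply price is (26 + 34)/2 = 30.
Deadweight loss = ½ · (48 - 30) · (46 - 34) = ½ · 18 · 12 = 108.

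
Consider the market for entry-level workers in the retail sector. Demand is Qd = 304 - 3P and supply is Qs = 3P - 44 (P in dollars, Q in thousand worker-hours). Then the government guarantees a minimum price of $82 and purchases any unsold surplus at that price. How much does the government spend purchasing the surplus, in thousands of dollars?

Equilibrium: 304 - 3P = 3P - 44, so 348 = 6P and P* = 58, Q* = 130.
Because the floor (82) lies above the market-clearing price, it is binding.
At P = 82: Qd = 304 - 3·82 = 58 and Qs = 3·82 - 44 = 202.
Surplus = Qs - Qd = 144.
Government expenditure = surplus × support price = 144 × 82 = 11808.

11808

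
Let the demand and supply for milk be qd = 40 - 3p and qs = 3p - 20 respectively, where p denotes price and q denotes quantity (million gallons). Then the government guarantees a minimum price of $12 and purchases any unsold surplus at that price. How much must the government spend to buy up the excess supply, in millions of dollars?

144

Setting quantity demanded equal to quantity supplied, 40 - 3p = 3p - 20, gives p* = 10 and q* = 10.
Since 12 > 10, the floor is binding.
At p = 12: qd = 40 - 3·12 = 4 and qs = 3·12 - 20 = 16.
Surplus = qs - qd = 12.
Government expenditure = surplus × support price = 12 × 12 = 144.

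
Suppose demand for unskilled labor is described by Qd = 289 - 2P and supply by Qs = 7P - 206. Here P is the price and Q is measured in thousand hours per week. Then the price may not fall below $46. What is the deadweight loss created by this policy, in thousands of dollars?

Without the control the market clears where 289 - 2P = 7P - 206, i.e. P* = 55 and Q* = 179.
The floor of 46 is below the equilibrium price 55, so it is not binding; the market clears at P* = 55, Q* = 179.
Since the control does not bind, no trades are prevented and deadweight loss is zero.

0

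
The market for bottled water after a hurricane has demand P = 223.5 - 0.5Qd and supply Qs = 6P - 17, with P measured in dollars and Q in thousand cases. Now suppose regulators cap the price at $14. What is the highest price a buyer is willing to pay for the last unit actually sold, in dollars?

190

Rearranging demand gives Qd = 447 - 2P. Equilibrium: 447 - 2P = 6P - 17, so 464 = 8P and P* = 58, Q* = 331.
Because the ceiling (14) lies below the market-clearing price, it is binding.
At P = 14: Qd = 447 - 2·14 = 419 and Qs = 6·14 - 17 = 67.
Only 67 units reach the market. On the demand curve, the marginal buyer's willingness to pay at Q = 67 is (447 - 67)/2 = 190.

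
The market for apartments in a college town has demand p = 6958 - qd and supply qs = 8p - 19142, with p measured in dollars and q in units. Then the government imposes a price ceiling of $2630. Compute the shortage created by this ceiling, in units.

Rearranging demand gives qd = 6958 - p. Setting quantity demanded equal to quantity supplied, 6958 - p = 8p - 19142, gives p* = 2900 and q* = 4058.
Because the ceiling (2630) lies below the market-clearing price, it is binding.
At p = 2630: qd = 6958 - 2630 = 4328 and qs = 8·2630 - 19142 = 1898.
Shortage = qd - qs = 4328 - 1898 = 2430.

2430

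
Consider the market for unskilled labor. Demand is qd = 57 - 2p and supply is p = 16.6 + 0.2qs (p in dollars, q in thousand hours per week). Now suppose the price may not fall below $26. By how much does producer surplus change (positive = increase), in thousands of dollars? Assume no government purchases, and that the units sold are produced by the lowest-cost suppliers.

Rearranging supply gives qs = 5p - 83. Without the control the market clears where 57 - 2p = 5p - 83, i.e. p* = 20 and q* = 17.
Since 26 > 20, the floor is binding.
At p = 26: qd = 57 - 2·26 = 5 and qs = 5·26 - 83 = 47.
Producer surplus without the control is ½ · (20 - 16.6) · 17 = 28.9.
With the floor, 5 units are sold at 26. The supply price at q = 5 is 17.6, so PS = ½ · [(26 - 16.6) + (26 - 17.6)] · 5 = 44.5.
Change in producer surplus = 44.5 - 28.9 = 15.6.

15.6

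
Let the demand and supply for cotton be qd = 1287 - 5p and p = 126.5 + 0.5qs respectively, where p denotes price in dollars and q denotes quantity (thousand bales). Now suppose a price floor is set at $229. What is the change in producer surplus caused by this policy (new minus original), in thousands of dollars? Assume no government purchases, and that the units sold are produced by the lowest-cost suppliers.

771.75

Rearranging supply gives qs = 2p - 253. Setting quantity demanded equal to quantity supplied, 1287 - 5p = 2p - 253, gives p* = 220 and q* = 187.
Because the floor (229) lies above the market-clearing price, it is binding.
At p = 229: qd = 1287 - 5·229 = 142 and qs = 2·229 - 253 = 205.
Producer surplus without the control is ½ · (220 - 126.5) · 187 = 8742.25.
With the floor, 142 units are sold at 229. The supply price at q = 142 is 197.5, so PS = ½ · [(229 - 126.5) + (229 - 197.5)] · 142 = 9514.
Change in producer surplus = 9514 - 8742.25 = 771.75.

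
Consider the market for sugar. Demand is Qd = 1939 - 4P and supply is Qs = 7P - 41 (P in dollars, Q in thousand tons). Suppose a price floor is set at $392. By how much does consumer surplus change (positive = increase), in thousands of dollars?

-168540

Setting quantity demanded equal to quantity supplied, 1939 - 4P = 7P - 41, gives P* = 180 and Q* = 1219.
Since 392 > 180, the floor is binding.
At P = 392: Qd = 1939 - 4·392 = 371 and Qs = 7·392 - 41 = 2703.
Consumer surplus without the control is ½ · (484.75 - 180) · 1219 = 185745.125.
With the floor, consumers buy 371 units at 392, so CS = ½ · (484.75 - 392) · 371 = 17205.125.
Change in consumer surplus = 17205.125 - 185745.125 = -168540.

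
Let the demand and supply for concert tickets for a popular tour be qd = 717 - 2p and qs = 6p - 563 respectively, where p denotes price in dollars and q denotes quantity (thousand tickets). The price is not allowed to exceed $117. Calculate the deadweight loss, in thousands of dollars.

Without the control the market clears where 717 - 2p = 6p - 563, i.e. p* = 160 and q* = 397.
Since 117 < 160, the ceiling is binding.
At p = 117: qd = 717 - 2·117 = 483 and qs = 6·117 - 563 = 139.
Quantity traded falls to 139. At q = 139 the demand price is (717 - 139)/2 = 289 and the supply price is (563 + 139)/6 = 117.
Deadweight loss = ½ · (289 - 117) · (397 - 139) = ½ · 172 · 258 = 22188.

22188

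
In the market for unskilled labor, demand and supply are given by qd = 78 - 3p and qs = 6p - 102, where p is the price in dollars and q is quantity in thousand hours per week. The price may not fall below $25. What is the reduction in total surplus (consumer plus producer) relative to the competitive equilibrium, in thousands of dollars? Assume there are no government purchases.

56.25

Without the control the market clears where 78 - 3p = 6p - 102, i.e. p* = 20 and q* = 18.
Because the floor (25) lies above the market-clearing price, it is binding.
At p = 25: qd = 78 - 3·25 = 3 and qs = 6·25 - 102 = 48.
Quantity traded falls to 3. At q = 3 the demand price is (78 - 3)/3 = 25 and the supply price is (102 + 3)/6 = 17.5.
Deadweight loss = ½ · (25 - 17.5) · (18 - 3) = ½ · 7.5 · 15 = 56.25.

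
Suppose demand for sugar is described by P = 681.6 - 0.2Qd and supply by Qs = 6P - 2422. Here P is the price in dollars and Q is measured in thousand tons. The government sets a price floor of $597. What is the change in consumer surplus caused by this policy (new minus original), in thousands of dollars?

-39563.5

Rearranging demand gives Qd = 3408 - 5P. Equilibrium: 3408 - 5P = 6P - 2422, so 5830 = 11P and P* = 530, Q* = 758.
Since 597 > 530, the floor is binding.
At P = 597: Qd = 3408 - 5·597 = 423 and Qs = 6·597 - 2422 = 1160.
Consumer surplus without the control is ½ · (681.6 - 530) · 758 = 57456.4.
With the floor, consumers buy 423 units at 597, so CS = ½ · (681.6 - 597) · 423 = 17892.9.
Change in consumer surplus = 17892.9 - 57456.4 = -39563.5.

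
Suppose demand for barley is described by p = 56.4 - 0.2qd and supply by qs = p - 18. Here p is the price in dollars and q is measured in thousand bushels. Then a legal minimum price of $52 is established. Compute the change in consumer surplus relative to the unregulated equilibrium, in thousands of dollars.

-54

Rearranging demand gives qd = 282 - 5p. Setting quantity demanded equal to quantity supplied, 282 - 5p = p - 18, gives p* = 50 and q* = 32.
Since 52 > 50, the floor is binding.
At p = 52: qd = 282 - 5·52 = 22 and qs = 52 - 18 = 34.
Consumer surplus without the control is ½ · (56.4 - 50) · 32 = 102.4.
With the floor, consumers buy 22 units at 52, so CS = ½ · (56.4 - 52) · 22 = 48.4.
Change in consumer surplus = 48.4 - 102.4 = -54.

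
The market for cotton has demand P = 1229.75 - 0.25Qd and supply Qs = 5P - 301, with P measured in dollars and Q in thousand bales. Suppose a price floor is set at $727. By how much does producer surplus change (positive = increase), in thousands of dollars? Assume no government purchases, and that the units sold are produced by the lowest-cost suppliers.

261042.6

Rearranging demand gives Qd = 4919 - 4P. Setting quantity demanded equal to quantity supplied, 4919 - 4P = 5P - 301, gives P* = 580 and Q* = 2599.
The floor of 727 is above the equilibrium price 580, so it binds.
At P = 727: Qd = 4919 - 4·727 = 2011 and Qs = 5·727 - 301 = 3334.
Producer surplus without the control is ½ · (580 - 60.2) · 2599 = 675480.1.
With the floor, 2011 units are sold at 727. The supply price at Q = 2011 is 462.4, so PS = ½ · [(727 - 60.2) + (727 - 462.4)] · 2011 = 936522.7.
Change in producer surplus = 936522.7 - 675480.1 = 261042.6.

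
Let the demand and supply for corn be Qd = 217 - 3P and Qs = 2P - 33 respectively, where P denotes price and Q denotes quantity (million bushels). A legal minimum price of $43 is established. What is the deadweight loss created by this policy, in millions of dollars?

Setting quantity demanded equal to quantity supplied, 217 - 3P = 2P - 33, gives P* = 50 and Q* = 67.
Since 43 is below P* = 50, the floor does not bind and the free-market outcome prevails.
Since the control does not bind, no trades are prevented and deadweight loss is zero.

0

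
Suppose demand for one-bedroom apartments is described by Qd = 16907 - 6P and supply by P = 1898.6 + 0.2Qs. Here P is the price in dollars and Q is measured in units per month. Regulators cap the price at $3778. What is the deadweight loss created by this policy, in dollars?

Rearranging supply gives Qs = 5P - 9493. Setting quantity demanded equal to quantity supplied, 16907 - 6P = 5P - 9493, gives P* = 2400 and Q* = 2507.
The ceiling of 3778 is above the equilibrium price 2400, so it is not binding; the market clears at P* = 2400, Q* = 2507.
Since the control does not bind, no trades are prevented and deadweight loss is zero.

0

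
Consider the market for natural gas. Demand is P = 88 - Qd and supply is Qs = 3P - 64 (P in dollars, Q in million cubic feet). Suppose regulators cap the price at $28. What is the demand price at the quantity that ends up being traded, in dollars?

68

Rearranging demand gives Qd = 88 - P. Equilibrium: 88 - P = 3P - 64, so 152 = 4P and P* = 38, Q* = 50.
Because the ceiling (28) lies below the market-clearing price, it is binding.
At P = 28: Qd = 88 - 28 = 60 and Qs = 3·28 - 64 = 20.
Only 20 units reach the market. On the demand curve, the marginal buyer's willingness to pay at Q = 20 is (88 - 20) = 68.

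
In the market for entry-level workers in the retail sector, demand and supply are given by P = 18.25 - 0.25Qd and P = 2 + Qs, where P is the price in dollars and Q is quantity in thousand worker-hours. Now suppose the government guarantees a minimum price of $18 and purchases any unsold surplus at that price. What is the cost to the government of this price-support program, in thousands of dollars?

Rearranging demand gives Qd = 73 - 4P; rearranging supply gives Qs = P - 2. Setting quantity demanded equal to quantity supplied, 73 - 4P = P - 2, gives P* = 15 and Q* = 13.
The floor of 18 is above the equilibrium price 15, so it binds.
At P = 18: Qd = 73 - 4·18 = 1 and Qs = 18 - 2 = 16.
Surplus = Qs - Qd = 15.
Government expenditure = surplus × support price = 15 × 18 = 270.

270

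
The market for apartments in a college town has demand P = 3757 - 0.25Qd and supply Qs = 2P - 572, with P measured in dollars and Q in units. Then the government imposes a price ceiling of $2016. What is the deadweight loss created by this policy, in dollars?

511584

Rearranging demand gives Qd = 15028 - 4P. Equilibrium: 15028 - 4P = 2P - 572, so 15600 = 6P and P* = 2600, Q* = 4628.
Because the ceiling (2016) lies below the market-clearing price, it is binding.
At P = 2016: Qd = 15028 - 4·2016 = 6964 and Qs = 2·2016 - 572 = 3460.
Quantity traded falls to 3460. At Q = 3460 the demand price is (15028 - 3460)/4 = 2892 and the supply price is (572 + 3460)/2 = 2016.
Deadweight loss = ½ · (2892 - 2016) · (4628 - 3460) = ½ · 876 · 1168 = 511584.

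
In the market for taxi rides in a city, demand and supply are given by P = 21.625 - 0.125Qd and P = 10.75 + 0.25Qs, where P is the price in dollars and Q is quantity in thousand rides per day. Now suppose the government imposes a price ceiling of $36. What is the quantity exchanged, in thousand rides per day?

Rearranging demand gives Qd = 173 - 8P; rearranging supply gives Qs = 4P - 43. In a free market, 173 - 8P = 4P - 43 gives the equilibrium P* = 18, Q* = 29.
Since 36 is above P* = 18, the ceiling does not bind and the free-market outcome prevails.

29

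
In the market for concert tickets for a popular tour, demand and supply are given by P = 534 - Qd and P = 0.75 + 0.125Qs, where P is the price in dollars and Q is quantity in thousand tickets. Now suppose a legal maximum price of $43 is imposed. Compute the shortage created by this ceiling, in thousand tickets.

Rearranging demand gives Qd = 534 - P; rearranging supply gives Qs = 8P - 6. Setting quantity demanded equal to quantity supplied, 534 - P = 8P - 6, gives P* = 60 and Q* = 474.
The ceiling of 43 is below the equilibrium price 60, so it binds.
At P = 43: Qd = 534 - 43 = 491 and Qs = 8·43 - 6 = 338.
Shortage = Qd - Qs = 491 - 338 = 153.

153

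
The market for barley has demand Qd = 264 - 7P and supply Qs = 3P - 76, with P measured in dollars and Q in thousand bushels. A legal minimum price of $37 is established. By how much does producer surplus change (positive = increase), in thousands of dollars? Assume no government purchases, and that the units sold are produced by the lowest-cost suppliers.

-58.5

Setting quantity demanded equal to quantity supplied, 264 - 7P = 3P - 76, gives P* = 34 and Q* = 26.
Because the floor (37) lies above the market-clearing price, it is binding.
At P = 37: Qd = 264 - 7·37 = 5 and Qs = 3·37 - 76 = 35.
Producer surplus without the control is ½ · (34 - 76/3) · 26 = 338/3.
With the floor, 5 units are sold at 37. The supply price at Q = 5 is 27, so PS = ½ · [(37 - 76/3) + (37 - 27)] · 5 = 325/6.
Change in producer surplus = 325/6 - 338/3 = -58.5.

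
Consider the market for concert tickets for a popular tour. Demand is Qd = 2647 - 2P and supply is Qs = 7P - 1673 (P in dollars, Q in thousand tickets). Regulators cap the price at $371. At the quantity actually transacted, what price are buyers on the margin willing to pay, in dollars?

Setting quantity demanded equal to quantity supplied, 2647 - 2P = 7P - 1673, gives P* = 480 and Q* = 1687.
Because the ceiling (371) lies below the market-clearing price, it is binding.
At P = 371: Qd = 2647 - 2·371 = 1905 and Qs = 7·371 - 1673 = 924.
Only 924 units reach the market. On the demand curve, the marginal buyer's willingness to pay at Q = 924 is (2647 - 924)/2 = 861.5.

861.5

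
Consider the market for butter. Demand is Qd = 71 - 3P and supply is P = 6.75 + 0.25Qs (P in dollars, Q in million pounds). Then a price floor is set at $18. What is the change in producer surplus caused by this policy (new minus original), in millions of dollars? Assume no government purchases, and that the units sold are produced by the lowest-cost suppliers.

50

Rearranging supply gives Qs = 4P - 27. Without the control the market clears where 71 - 3P = 4P - 27, i.e. P* = 14 and Q* = 29.
The floor of 18 is above the equilibrium price 14, so it binds.
At P = 18: Qd = 71 - 3·18 = 17 and Qs = 4·18 - 27 = 45.
Producer surplus without the control is ½ · (14 - 6.75) · 29 = 105.125.
With the floor, 17 units are sold at 18. The supply price at Q = 17 is 11, so PS = ½ · [(18 - 6.75) + (18 - 11)] · 17 = 155.125.
Change in producer surplus = 155.125 - 105.125 = 50.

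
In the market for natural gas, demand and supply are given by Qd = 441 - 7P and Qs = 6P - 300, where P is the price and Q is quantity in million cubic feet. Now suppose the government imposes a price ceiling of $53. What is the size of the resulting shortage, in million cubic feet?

Equilibrium: 441 - 7P = 6P - 300, so 741 = 13P and P* = 57, Q* = 42.
Since 53 < 57, the ceiling is binding.
At P = 53: Qd = 441 - 7·53 = 70 and Qs = 6·53 - 300 = 18.
Shortage = Qd - Qs = 70 - 18 = 52.

52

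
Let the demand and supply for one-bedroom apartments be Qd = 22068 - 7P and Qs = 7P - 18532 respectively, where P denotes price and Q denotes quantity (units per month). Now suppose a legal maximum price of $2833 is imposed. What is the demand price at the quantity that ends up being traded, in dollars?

2967

Setting quantity demanded equal to quantity supplied, 22068 - 7P = 7P - 18532, gives P* = 2900 and Q* = 1768.
The ceiling of 2833 is below the equilibrium price 2900, so it binds.
At P = 2833: Qd = 22068 - 7·2833 = 2237 and Qs = 7·2833 - 18532 = 1299.
Only 1299 units reach the market. On the demand curve, the marginal buyer's willingness to pay at Q = 1299 is (22068 - 1299)/7 = 2967.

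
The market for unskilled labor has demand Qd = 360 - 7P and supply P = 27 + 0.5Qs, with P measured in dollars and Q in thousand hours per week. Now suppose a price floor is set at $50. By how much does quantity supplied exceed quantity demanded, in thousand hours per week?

Rearranging supply gives Qs = 2P - 54. In a free market, 360 - 7P = 2P - 54 gives the equilibrium P* = 46, Q* = 38.
Because the floor (50) lies above the market-clearing price, it is binding.
At P = 50: Qd = 360 - 7·50 = 10 and Qs = 2·50 - 54 = 46.
Surplus = Qs - Qd = 46 - 10 = 36.

36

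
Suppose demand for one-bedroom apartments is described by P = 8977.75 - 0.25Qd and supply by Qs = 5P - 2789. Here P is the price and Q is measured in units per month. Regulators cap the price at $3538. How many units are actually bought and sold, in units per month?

14901

Rearranging demand gives Qd = 35911 - 4P. Without the control the market clears where 35911 - 4P = 5P - 2789, i.e. P* = 4300 and Q* = 18711.
Because the ceiling (3538) lies below the market-clearing price, it is binding.
At P = 3538: Qd = 35911 - 4·3538 = 21759 and Qs = 5·3538 - 2789 = 14901.
The quantity actually transacted is the short side, supply: 14901.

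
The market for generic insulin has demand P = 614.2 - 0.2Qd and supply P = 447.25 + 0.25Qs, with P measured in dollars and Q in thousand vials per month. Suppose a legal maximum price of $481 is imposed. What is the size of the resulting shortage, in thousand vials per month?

531

Rearranging demand gives Qd = 3071 - 5P; rearranging supply gives Qs = 4P - 1789. Without the control the market clears where 3071 - 5P = 4P - 1789, i.e. P* = 540 and Q* = 371.
The ceiling of 481 is below the equilibrium price 540, so it binds.
At P = 481: Qd = 3071 - 5·481 = 666 and Qs = 4·481 - 1789 = 135.
Shortage = Qd - Qs = 666 - 135 = 531.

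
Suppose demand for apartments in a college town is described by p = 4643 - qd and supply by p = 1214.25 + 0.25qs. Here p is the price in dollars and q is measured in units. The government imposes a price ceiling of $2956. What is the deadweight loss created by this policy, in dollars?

0

Rearranging demand gives qd = 4643 - p; rearranging supply gives qs = 4p - 4857. Setting quantity demanded equal to quantity supplied, 4643 - p = 4p - 4857, gives p* = 1900 and q* = 2743.
Since 2956 is above p* = 1900, the ceiling does not bind and the free-market outcome prevails.
Since the control does not bind, no trades are prevented and deadweight loss is zero.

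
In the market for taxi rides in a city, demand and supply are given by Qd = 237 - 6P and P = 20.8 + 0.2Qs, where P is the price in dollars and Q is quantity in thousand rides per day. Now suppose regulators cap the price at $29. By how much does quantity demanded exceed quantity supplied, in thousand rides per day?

Rearranging supply gives Qs = 5P - 104. Without the control the market clears where 237 - 6P = 5P - 104, i.e. P* = 31 and Q* = 51.
Since 29 < 31, the ceiling is binding.
At P = 29: Qd = 237 - 6·29 = 63 and Qs = 5·29 - 104 = 41.
Shortage = Qd - Qs = 63 - 41 = 22.

22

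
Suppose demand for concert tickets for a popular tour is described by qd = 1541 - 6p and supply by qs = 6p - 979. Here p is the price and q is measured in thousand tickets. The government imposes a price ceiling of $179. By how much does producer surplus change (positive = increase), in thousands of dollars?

-5828

Equilibrium: 1541 - 6p = 6p - 979, so 2520 = 12p and p* = 210, q* = 281.
Since 179 < 210, the ceiling is binding.
At p = 179: qd = 1541 - 6·179 = 467 and qs = 6·179 - 979 = 95.
Producer surplus without the control is ½ · (210 - 979/6) · 281 = 78961/12.
With the ceiling, producers sell 95 units at 179, so PS = ½ · (179 - 979/6) · 95 = 9025/12.
Change in producer surplus = 9025/12 - 78961/12 = -5828.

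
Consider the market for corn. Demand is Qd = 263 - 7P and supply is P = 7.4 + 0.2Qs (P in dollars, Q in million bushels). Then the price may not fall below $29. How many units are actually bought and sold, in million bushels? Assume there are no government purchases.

60

Rearranging supply gives Qs = 5P - 37. Equilibrium: 263 - 7P = 5P - 37, so 300 = 12P and P* = 25, Q* = 88.
Since 29 > 25, the floor is binding.
At P = 29: Qd = 263 - 7·29 = 60 and Qs = 5·29 - 37 = 108.
The quantity actually transacted is the short side, demand: 60.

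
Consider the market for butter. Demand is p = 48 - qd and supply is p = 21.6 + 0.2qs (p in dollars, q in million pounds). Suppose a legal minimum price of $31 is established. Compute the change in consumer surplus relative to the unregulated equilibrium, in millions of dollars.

Rearranging demand gives qd = 48 - p; rearranging supply gives qs = 5p - 108. Setting quantity demanded equal to quantity supplied, 48 - p = 5p - 108, gives p* = 26 and q* = 22.
Because the floor (31) lies above the market-clearing price, it is binding.
At p = 31: qd = 48 - 31 = 17 and qs = 5·31 - 108 = 47.
Consumer surplus without the control is ½ · (48 - 26) · 22 = 242.
With the floor, consumers buy 17 units at 31, so CS = ½ · (48 - 31) · 17 = 144.5.
Change in consumer surplus = 144.5 - 242 = -97.5.

-97.5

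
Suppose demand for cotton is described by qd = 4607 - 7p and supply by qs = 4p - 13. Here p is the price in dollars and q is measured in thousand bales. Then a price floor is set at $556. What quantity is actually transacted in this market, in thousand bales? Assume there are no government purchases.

In a free market, 4607 - 7p = 4p - 13 gives the equilibrium p* = 420, q* = 1667.
Since 556 > 420, the floor is binding.
At p = 556: qd = 4607 - 7·556 = 715 and qs = 4·556 - 13 = 2211.
The quantity actually transacted is the short side, demand: 715.

715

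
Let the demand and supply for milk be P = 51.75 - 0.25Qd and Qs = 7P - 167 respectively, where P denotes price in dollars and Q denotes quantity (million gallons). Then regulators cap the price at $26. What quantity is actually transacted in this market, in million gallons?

15

Rearranging demand gives Qd = 207 - 4P. Equilibrium: 207 - 4P = 7P - 167, so 374 = 11P and P* = 34, Q* = 71.
The ceiling of 26 is below the equilibrium price 34, so it binds.
At P = 26: Qd = 207 - 4·26 = 103 and Qs = 7·26 - 167 = 15.
The quantity actually transacted is the short side, supply: 15.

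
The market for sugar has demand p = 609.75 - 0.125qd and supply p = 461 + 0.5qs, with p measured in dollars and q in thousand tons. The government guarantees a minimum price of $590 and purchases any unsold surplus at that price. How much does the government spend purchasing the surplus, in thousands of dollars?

Rearranging demand gives qd = 4878 - 8p; rearranging supply gives qs = 2p - 922. Without the control the market clears where 4878 - 8p = 2p - 922, i.e. p* = 580 and q* = 238.
Since 590 > 580, the floor is binding.
At p = 590: qd = 4878 - 8·590 = 158 and qs = 2·590 - 922 = 258.
Surplus = qs - qd = 100.
Government expenditure = surplus × support price = 100 × 590 = 59000.

59000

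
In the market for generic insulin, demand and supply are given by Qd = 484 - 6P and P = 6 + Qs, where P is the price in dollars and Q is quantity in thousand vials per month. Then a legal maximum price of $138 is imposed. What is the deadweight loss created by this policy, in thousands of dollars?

Rearranging supply gives Qs = P - 6. In a free market, 484 - 6P = P - 6 gives the equilibrium P* = 70, Q* = 64.
The ceiling of 138 is above the equilibrium price 70, so it is not binding; the market clears at P* = 70, Q* = 64.
Since the control does not bind, no trades are prevented and deadweight loss is zero.

0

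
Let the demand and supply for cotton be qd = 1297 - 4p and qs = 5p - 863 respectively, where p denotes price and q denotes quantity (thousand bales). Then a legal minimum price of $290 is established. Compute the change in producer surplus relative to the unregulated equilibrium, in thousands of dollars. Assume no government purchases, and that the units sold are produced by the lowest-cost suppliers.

2850

In a free market, 1297 - 4p = 5p - 863 gives the equilibrium p* = 240, q* = 337.
Since 290 > 240, the floor is binding.
At p = 290: qd = 1297 - 4·290 = 137 and qs = 5·290 - 863 = 587.
Producer surplus without the control is ½ · (240 - 172.6) · 337 = 11356.9.
With the floor, 137 units are sold at 290. The supply price at q = 137 is 200, so PS = ½ · [(290 - 172.6) + (290 - 200)] · 137 = 14206.9.
Change in producer surplus = 14206.9 - 11356.9 = 2850.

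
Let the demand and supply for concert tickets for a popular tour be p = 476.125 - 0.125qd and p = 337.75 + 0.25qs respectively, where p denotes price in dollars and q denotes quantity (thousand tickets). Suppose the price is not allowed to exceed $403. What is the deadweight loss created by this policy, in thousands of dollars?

Rearranging demand gives qd = 3809 - 8p; rearranging supply gives qs = 4p - 1351. In a free market, 3809 - 8p = 4p - 1351 gives the equilibrium p* = 430, q* = 369.
The ceiling of 403 is below the equilibrium price 430, so it binds.
At p = 403: qd = 3809 - 8·403 = 585 and qs = 4·403 - 1351 = 261.
Quantity traded falls to 261. At q = 261 the demand price is (3809 - 261)/8 = 443.5 and the supply price is (1351 + 261)/4 = 403.
Deadweight loss = ½ · (443.5 - 403) · (369 - 261) = ½ · 40.5 · 108 = 2187.

2187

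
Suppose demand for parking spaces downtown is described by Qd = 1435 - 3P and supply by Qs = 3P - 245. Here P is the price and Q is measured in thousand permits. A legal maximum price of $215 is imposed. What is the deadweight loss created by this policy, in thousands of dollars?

12675

Setting quantity demanded equal to quantity supplied, 1435 - 3P = 3P - 245, gives P* = 280 and Q* = 595.
Since 215 < 280, the ceiling is binding.
At P = 215: Qd = 1435 - 3·215 = 790 and Qs = 3·215 - 245 = 400.
Quantity traded falls to 400. At Q = 400 the demand price is (1435 - 400)/3 = 345 and the supply price is (245 + 400)/3 = 215.
Deadweight loss = ½ · (345 - 215) · (595 - 400) = ½ · 130 · 195 = 12675.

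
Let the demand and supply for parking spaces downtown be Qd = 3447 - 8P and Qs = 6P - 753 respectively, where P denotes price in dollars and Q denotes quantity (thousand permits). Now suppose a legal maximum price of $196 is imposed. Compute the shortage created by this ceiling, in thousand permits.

1456

Setting quantity demanded equal to quantity supplied, 3447 - 8P = 6P - 753, gives P* = 300 and Q* = 1047.
Because the ceiling (196) lies below the market-clearing price, it is binding.
At P = 196: Qd = 3447 - 8·196 = 1879 and Qs = 6·196 - 753 = 423.
Shortage = Qd - Qs = 1879 - 423 = 1456.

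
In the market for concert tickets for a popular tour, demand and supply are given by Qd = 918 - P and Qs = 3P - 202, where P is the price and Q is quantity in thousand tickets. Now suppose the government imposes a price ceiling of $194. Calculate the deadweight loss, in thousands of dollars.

Without the control the market clears where 918 - P = 3P - 202, i.e. P* = 280 and Q* = 638.
Since 194 < 280, the ceiling is binding.
At P = 194: Qd = 918 - 194 = 724 and Qs = 3·194 - 202 = 380.
Quantity traded falls to 380. At Q = 380 the demand price is 918 - 380 = 538 and the supply price is (202 + 380)/3 = 194.
Deadweight loss = ½ · (538 - 194) · (638 - 380) = ½ · 344 · 258 = 44376.

44376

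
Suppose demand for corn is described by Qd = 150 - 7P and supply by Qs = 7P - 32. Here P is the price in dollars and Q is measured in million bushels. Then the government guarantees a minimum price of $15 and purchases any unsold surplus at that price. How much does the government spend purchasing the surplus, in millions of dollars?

Without the control the market clears where 150 - 7P = 7P - 32, i.e. P* = 13 and Q* = 59.
Since 15 > 13, the floor is binding.
At P = 15: Qd = 150 - 7·15 = 45 and Qs = 7·15 - 32 = 73.
Surplus = Qs - Qd = 28.
Government expenditure = surplus × support price = 28 × 15 = 420.

420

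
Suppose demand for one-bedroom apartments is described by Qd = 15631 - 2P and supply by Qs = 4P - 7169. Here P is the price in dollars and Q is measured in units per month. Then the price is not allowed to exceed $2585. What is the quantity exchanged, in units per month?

Equilibrium: 15631 - 2P = 4P - 7169, so 22800 = 6P and P* = 3800, Q* = 8031.
The ceiling of 2585 is below the equilibrium price 3800, so it binds.
At P = 2585: Qd = 15631 - 2·2585 = 10461 and Qs = 4·2585 - 7169 = 3171.
The quantity actually transacted is the short side, supply: 3171.

3171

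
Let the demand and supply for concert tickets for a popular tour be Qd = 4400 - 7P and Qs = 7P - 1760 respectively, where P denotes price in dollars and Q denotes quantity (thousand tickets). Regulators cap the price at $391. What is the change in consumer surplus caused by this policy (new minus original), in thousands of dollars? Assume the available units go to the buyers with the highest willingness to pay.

39469.5

Equilibrium: 4400 - 7P = 7P - 1760, so 6160 = 14P and P* = 440, Q* = 1320.
Because the ceiling (391) lies below the market-clearing price, it is binding.
At P = 391: Qd = 4400 - 7·391 = 1663 and Qs = 7·391 - 1760 = 977.
Consumer surplus without the control is ½ · (4400/7 - 440) · 1320 = 871200/7.
With the ceiling, 977 units are sold at 391 (assume they go to the highest-value buyers). The demand price at Q = 977 is 489, so CS = ½ · [(4400/7 - 391) + (489 - 391)] · 977 = 2294973/14.
Change in consumer surplus = 2294973/14 - 871200/7 = 39469.5.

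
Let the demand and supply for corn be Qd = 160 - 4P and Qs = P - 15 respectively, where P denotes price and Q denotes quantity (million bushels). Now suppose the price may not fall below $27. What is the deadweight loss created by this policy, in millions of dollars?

Equilibrium: 160 - 4P = P - 15, so 175 = 5P and P* = 35, Q* = 20.
The floor of 27 is below the equilibrium price 35, so it is not binding; the market clears at P* = 35, Q* = 20.
Since the control does not bind, no trades are prevented and deadweight loss is zero.

0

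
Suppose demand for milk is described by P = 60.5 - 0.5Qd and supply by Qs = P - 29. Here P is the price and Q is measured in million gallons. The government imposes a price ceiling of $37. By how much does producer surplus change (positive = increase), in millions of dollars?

Rearranging demand gives Qd = 121 - 2P. Equilibrium: 121 - 2P = P - 29, so 150 = 3P and P* = 50, Q* = 21.
Since 37 < 50, the ceiling is binding.
At P = 37: Qd = 121 - 2·37 = 47 and Qs = 37 - 29 = 8.
Producer surplus without the control is ½ · (50 - 29) · 21 = 220.5.
With the ceiling, producers sell 8 units at 37, so PS = ½ · (37 - 29) · 8 = 32.
Change in producer surplus = 32 - 220.5 = -188.5.

-188.5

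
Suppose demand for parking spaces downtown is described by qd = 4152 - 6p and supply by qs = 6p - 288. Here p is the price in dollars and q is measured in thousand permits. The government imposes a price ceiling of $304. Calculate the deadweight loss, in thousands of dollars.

In a free market, 4152 - 6p = 6p - 288 gives the equilibrium p* = 370, q* = 1932.
Because the ceiling (304) lies below the market-clearing price, it is binding.
At p = 304: qd = 4152 - 6·304 = 2328 and qs = 6·304 - 288 = 1536.
Quantity traded falls to 1536. At q = 1536 the demand price is (4152 - 1536)/6 = 436 and the supply price is (288 + 1536)/6 = 304.
Deadweight loss = ½ · (436 - 304) · (1932 - 1536) = ½ · 132 · 396 = 26136.

26136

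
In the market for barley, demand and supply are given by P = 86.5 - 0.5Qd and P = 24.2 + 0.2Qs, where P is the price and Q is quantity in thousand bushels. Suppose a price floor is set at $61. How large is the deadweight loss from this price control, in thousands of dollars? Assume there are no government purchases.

505.4

Rearranging demand gives Qd = 173 - 2P; rearranging supply gives Qs = 5P - 121. Setting quantity demanded equal to quantity supplied, 173 - 2P = 5P - 121, gives P* = 42 and Q* = 89.
Since 61 > 42, the floor is binding.
At P = 61: Qd = 173 - 2·61 = 51 and Qs = 5·61 - 121 = 184.
Quantity traded falls to 51. At Q = 51 the demand price is (173 - 51)/2 = 61 and the supply price is (121 + 51)/5 = 34.4.
Deadweight loss = ½ · (61 - 34.4) · (89 - 51) = ½ · 26.6 · 38 = 505.4.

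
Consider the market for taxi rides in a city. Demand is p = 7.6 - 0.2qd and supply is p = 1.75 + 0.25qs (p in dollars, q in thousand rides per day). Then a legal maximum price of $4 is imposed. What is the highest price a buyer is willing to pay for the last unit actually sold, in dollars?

5.8

Rearranging demand gives qd = 38 - 5p; rearranging supply gives qs = 4p - 7. Equilibrium: 38 - 5p = 4p - 7, so 45 = 9p and p* = 5, q* = 13.
Since 4 < 5, the ceiling is binding.
At p = 4: qd = 38 - 5·4 = 18 and qs = 4·4 - 7 = 9.
Only 9 units reach the market. On the demand curve, the marginal buyer's willingness to pay at q = 9 is (38 - 9)/5 = 5.8.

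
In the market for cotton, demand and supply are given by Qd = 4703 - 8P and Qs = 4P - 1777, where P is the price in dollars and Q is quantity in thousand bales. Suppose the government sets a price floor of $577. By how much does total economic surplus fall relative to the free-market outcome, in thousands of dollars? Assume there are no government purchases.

In a free market, 4703 - 8P = 4P - 1777 gives the equilibrium P* = 540, Q* = 383.
The floor of 577 is above the equilibrium price 540, so it binds.
At P = 577: Qd = 4703 - 8·577 = 87 and Qs = 4·577 - 1777 = 531.
Quantity traded falls to 87. At Q = 87 the demand price is (4703 - 87)/8 = 577 and the supply price is (1777 + 87)/4 = 466.
Deadweight loss = ½ · (577 - 466) · (383 - 87) = ½ · 111 · 296 = 16428.

16428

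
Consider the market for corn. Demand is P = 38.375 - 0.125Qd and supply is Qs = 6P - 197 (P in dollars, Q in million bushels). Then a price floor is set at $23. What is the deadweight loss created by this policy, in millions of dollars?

0

Rearranging demand gives Qd = 307 - 8P. Without the control the market clears where 307 - 8P = 6P - 197, i.e. P* = 36 and Q* = 19.
Since 23 is below P* = 36, the floor does not bind and the free-market outcome prevails.
Since the control does not bind, no trades are prevented and deadweight loss is zero.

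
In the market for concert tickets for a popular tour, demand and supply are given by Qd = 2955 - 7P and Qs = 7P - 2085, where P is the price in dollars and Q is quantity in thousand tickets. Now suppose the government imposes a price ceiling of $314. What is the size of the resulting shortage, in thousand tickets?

644

Equilibrium: 2955 - 7P = 7P - 2085, so 5040 = 14P and P* = 360, Q* = 435.
The ceiling of 314 is below the equilibrium price 360, so it binds.
At P = 314: Qd = 2955 - 7·314 = 757 and Qs = 7·314 - 2085 = 113.
Shortage = Qd - Qs = 757 - 113 = 644.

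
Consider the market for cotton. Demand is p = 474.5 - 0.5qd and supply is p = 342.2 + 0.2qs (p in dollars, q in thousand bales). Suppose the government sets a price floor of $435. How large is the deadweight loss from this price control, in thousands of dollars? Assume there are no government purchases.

4235

Rearranging demand gives qd = 949 - 2p; rearranging supply gives qs = 5p - 1711. Setting quantity demanded equal to quantity supplied, 949 - 2p = 5p - 1711, gives p* = 380 and q* = 189.
Since 435 > 380, the floor is binding.
At p = 435: qd = 949 - 2·435 = 79 and qs = 5·435 - 1711 = 464.
Quantity traded falls to 79. At q = 79 the demand price is (949 - 79)/2 = 435 and the supply price is (1711 + 79)/5 = 358.
Deadweight loss = ½ · (435 - 358) · (189 - 79) = ½ · 77 · 110 = 4235.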